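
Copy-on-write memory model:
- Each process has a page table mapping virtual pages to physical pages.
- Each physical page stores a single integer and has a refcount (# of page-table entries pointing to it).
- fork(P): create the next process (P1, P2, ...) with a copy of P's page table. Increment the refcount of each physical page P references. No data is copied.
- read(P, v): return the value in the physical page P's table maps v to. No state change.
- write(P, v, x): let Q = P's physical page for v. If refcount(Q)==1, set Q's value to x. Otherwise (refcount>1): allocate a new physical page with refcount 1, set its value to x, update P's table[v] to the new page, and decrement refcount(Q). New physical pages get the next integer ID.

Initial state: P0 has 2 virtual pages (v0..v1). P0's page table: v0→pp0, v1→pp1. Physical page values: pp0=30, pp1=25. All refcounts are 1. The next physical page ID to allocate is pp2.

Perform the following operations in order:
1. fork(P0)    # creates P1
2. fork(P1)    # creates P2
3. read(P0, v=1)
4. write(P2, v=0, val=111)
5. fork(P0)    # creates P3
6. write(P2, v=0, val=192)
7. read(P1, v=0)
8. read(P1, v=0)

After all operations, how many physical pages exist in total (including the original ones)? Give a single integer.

Answer: 3

Derivation:
Op 1: fork(P0) -> P1. 2 ppages; refcounts: pp0:2 pp1:2
Op 2: fork(P1) -> P2. 2 ppages; refcounts: pp0:3 pp1:3
Op 3: read(P0, v1) -> 25. No state change.
Op 4: write(P2, v0, 111). refcount(pp0)=3>1 -> COPY to pp2. 3 ppages; refcounts: pp0:2 pp1:3 pp2:1
Op 5: fork(P0) -> P3. 3 ppages; refcounts: pp0:3 pp1:4 pp2:1
Op 6: write(P2, v0, 192). refcount(pp2)=1 -> write in place. 3 ppages; refcounts: pp0:3 pp1:4 pp2:1
Op 7: read(P1, v0) -> 30. No state change.
Op 8: read(P1, v0) -> 30. No state change.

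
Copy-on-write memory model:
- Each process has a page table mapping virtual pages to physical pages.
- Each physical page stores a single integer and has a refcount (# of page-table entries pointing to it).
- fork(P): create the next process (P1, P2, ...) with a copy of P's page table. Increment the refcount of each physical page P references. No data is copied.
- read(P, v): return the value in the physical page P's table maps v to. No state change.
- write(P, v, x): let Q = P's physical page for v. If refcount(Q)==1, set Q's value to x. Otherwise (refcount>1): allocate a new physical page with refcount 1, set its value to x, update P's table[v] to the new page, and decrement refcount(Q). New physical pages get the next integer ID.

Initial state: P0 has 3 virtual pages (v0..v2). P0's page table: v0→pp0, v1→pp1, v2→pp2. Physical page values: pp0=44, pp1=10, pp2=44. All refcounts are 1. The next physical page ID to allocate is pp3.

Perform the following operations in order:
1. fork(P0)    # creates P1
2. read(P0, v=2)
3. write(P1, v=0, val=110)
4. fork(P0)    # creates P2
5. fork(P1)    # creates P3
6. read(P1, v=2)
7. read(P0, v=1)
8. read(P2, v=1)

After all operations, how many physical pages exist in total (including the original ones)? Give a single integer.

Op 1: fork(P0) -> P1. 3 ppages; refcounts: pp0:2 pp1:2 pp2:2
Op 2: read(P0, v2) -> 44. No state change.
Op 3: write(P1, v0, 110). refcount(pp0)=2>1 -> COPY to pp3. 4 ppages; refcounts: pp0:1 pp1:2 pp2:2 pp3:1
Op 4: fork(P0) -> P2. 4 ppages; refcounts: pp0:2 pp1:3 pp2:3 pp3:1
Op 5: fork(P1) -> P3. 4 ppages; refcounts: pp0:2 pp1:4 pp2:4 pp3:2
Op 6: read(P1, v2) -> 44. No state change.
Op 7: read(P0, v1) -> 10. No state change.
Op 8: read(P2, v1) -> 10. No state change.

Answer: 4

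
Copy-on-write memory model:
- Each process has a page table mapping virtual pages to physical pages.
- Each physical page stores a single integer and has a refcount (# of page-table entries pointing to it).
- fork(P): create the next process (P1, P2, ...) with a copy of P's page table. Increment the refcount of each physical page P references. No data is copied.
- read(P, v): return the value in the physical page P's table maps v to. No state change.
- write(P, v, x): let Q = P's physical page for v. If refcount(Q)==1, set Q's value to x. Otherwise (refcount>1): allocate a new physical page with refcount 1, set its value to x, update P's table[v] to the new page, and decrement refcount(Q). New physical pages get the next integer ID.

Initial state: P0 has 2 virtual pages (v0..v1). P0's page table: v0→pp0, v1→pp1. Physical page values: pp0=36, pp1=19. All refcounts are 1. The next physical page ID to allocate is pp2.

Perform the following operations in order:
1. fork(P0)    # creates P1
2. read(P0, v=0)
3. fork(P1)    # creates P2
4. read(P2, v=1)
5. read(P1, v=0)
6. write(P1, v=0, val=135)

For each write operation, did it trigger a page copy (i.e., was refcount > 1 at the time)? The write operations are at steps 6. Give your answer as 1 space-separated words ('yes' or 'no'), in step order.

Op 1: fork(P0) -> P1. 2 ppages; refcounts: pp0:2 pp1:2
Op 2: read(P0, v0) -> 36. No state change.
Op 3: fork(P1) -> P2. 2 ppages; refcounts: pp0:3 pp1:3
Op 4: read(P2, v1) -> 19. No state change.
Op 5: read(P1, v0) -> 36. No state change.
Op 6: write(P1, v0, 135). refcount(pp0)=3>1 -> COPY to pp2. 3 ppages; refcounts: pp0:2 pp1:3 pp2:1

yes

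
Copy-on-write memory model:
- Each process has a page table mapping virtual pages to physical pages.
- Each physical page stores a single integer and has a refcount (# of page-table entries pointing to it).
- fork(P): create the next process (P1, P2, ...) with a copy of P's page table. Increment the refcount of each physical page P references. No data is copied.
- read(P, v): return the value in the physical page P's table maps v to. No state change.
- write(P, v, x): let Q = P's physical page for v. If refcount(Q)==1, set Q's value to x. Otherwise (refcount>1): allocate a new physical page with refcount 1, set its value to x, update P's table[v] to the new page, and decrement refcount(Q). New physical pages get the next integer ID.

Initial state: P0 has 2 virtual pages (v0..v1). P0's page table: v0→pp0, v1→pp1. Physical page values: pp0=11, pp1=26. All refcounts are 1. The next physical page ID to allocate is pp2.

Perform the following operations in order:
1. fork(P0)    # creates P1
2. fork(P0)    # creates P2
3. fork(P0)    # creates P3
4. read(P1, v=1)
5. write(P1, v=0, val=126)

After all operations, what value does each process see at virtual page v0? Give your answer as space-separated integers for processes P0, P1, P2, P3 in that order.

Answer: 11 126 11 11

Derivation:
Op 1: fork(P0) -> P1. 2 ppages; refcounts: pp0:2 pp1:2
Op 2: fork(P0) -> P2. 2 ppages; refcounts: pp0:3 pp1:3
Op 3: fork(P0) -> P3. 2 ppages; refcounts: pp0:4 pp1:4
Op 4: read(P1, v1) -> 26. No state change.
Op 5: write(P1, v0, 126). refcount(pp0)=4>1 -> COPY to pp2. 3 ppages; refcounts: pp0:3 pp1:4 pp2:1
P0: v0 -> pp0 = 11
P1: v0 -> pp2 = 126
P2: v0 -> pp0 = 11
P3: v0 -> pp0 = 11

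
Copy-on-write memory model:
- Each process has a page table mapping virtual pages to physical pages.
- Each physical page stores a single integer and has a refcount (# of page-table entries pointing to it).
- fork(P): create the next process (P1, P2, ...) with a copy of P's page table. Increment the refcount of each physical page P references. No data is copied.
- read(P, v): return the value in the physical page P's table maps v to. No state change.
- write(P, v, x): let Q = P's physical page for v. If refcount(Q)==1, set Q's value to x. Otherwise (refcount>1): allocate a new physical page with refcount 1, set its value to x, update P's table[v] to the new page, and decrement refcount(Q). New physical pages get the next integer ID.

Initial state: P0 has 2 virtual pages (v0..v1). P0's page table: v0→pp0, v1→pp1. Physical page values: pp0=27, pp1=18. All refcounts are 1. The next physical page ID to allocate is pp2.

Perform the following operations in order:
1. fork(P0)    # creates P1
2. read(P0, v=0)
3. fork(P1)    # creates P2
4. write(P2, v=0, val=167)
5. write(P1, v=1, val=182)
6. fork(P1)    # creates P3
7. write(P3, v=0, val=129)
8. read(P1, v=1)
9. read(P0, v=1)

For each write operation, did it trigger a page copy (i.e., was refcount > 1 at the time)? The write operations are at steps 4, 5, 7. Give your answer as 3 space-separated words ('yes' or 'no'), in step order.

Op 1: fork(P0) -> P1. 2 ppages; refcounts: pp0:2 pp1:2
Op 2: read(P0, v0) -> 27. No state change.
Op 3: fork(P1) -> P2. 2 ppages; refcounts: pp0:3 pp1:3
Op 4: write(P2, v0, 167). refcount(pp0)=3>1 -> COPY to pp2. 3 ppages; refcounts: pp0:2 pp1:3 pp2:1
Op 5: write(P1, v1, 182). refcount(pp1)=3>1 -> COPY to pp3. 4 ppages; refcounts: pp0:2 pp1:2 pp2:1 pp3:1
Op 6: fork(P1) -> P3. 4 ppages; refcounts: pp0:3 pp1:2 pp2:1 pp3:2
Op 7: write(P3, v0, 129). refcount(pp0)=3>1 -> COPY to pp4. 5 ppages; refcounts: pp0:2 pp1:2 pp2:1 pp3:2 pp4:1
Op 8: read(P1, v1) -> 182. No state change.
Op 9: read(P0, v1) -> 18. No state change.

yes yes yes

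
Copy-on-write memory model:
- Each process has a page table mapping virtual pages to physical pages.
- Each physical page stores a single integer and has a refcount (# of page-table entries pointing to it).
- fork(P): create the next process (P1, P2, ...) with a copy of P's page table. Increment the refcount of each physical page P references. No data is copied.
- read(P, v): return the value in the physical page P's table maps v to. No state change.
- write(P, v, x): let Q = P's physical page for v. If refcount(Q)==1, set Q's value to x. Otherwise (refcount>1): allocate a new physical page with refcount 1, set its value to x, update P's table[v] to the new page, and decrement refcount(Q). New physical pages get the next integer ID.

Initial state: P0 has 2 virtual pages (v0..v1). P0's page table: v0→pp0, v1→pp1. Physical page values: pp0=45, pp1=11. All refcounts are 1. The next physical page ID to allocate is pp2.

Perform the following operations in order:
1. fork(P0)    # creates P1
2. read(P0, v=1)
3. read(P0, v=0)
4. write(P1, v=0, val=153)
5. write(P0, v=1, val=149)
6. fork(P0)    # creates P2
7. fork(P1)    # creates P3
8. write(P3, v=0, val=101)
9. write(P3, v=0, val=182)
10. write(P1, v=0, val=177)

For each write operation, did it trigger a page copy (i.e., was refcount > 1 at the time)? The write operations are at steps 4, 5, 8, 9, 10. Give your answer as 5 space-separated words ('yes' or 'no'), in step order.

Op 1: fork(P0) -> P1. 2 ppages; refcounts: pp0:2 pp1:2
Op 2: read(P0, v1) -> 11. No state change.
Op 3: read(P0, v0) -> 45. No state change.
Op 4: write(P1, v0, 153). refcount(pp0)=2>1 -> COPY to pp2. 3 ppages; refcounts: pp0:1 pp1:2 pp2:1
Op 5: write(P0, v1, 149). refcount(pp1)=2>1 -> COPY to pp3. 4 ppages; refcounts: pp0:1 pp1:1 pp2:1 pp3:1
Op 6: fork(P0) -> P2. 4 ppages; refcounts: pp0:2 pp1:1 pp2:1 pp3:2
Op 7: fork(P1) -> P3. 4 ppages; refcounts: pp0:2 pp1:2 pp2:2 pp3:2
Op 8: write(P3, v0, 101). refcount(pp2)=2>1 -> COPY to pp4. 5 ppages; refcounts: pp0:2 pp1:2 pp2:1 pp3:2 pp4:1
Op 9: write(P3, v0, 182). refcount(pp4)=1 -> write in place. 5 ppages; refcounts: pp0:2 pp1:2 pp2:1 pp3:2 pp4:1
Op 10: write(P1, v0, 177). refcount(pp2)=1 -> write in place. 5 ppages; refcounts: pp0:2 pp1:2 pp2:1 pp3:2 pp4:1

yes yes yes no no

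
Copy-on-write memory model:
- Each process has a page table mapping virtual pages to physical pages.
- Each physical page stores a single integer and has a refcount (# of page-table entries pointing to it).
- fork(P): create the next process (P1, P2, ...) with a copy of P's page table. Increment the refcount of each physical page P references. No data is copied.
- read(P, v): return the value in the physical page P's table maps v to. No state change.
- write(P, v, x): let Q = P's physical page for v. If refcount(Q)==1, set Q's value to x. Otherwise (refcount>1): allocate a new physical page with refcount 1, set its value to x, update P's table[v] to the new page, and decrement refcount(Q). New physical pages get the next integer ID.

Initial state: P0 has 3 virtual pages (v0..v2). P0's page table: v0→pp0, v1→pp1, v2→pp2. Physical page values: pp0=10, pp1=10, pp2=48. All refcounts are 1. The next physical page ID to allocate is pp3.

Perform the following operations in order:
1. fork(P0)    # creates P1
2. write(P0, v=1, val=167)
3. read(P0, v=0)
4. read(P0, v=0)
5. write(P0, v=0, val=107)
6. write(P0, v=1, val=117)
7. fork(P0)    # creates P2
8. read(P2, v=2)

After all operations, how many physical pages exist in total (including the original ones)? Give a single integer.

Op 1: fork(P0) -> P1. 3 ppages; refcounts: pp0:2 pp1:2 pp2:2
Op 2: write(P0, v1, 167). refcount(pp1)=2>1 -> COPY to pp3. 4 ppages; refcounts: pp0:2 pp1:1 pp2:2 pp3:1
Op 3: read(P0, v0) -> 10. No state change.
Op 4: read(P0, v0) -> 10. No state change.
Op 5: write(P0, v0, 107). refcount(pp0)=2>1 -> COPY to pp4. 5 ppages; refcounts: pp0:1 pp1:1 pp2:2 pp3:1 pp4:1
Op 6: write(P0, v1, 117). refcount(pp3)=1 -> write in place. 5 ppages; refcounts: pp0:1 pp1:1 pp2:2 pp3:1 pp4:1
Op 7: fork(P0) -> P2. 5 ppages; refcounts: pp0:1 pp1:1 pp2:3 pp3:2 pp4:2
Op 8: read(P2, v2) -> 48. No state change.

Answer: 5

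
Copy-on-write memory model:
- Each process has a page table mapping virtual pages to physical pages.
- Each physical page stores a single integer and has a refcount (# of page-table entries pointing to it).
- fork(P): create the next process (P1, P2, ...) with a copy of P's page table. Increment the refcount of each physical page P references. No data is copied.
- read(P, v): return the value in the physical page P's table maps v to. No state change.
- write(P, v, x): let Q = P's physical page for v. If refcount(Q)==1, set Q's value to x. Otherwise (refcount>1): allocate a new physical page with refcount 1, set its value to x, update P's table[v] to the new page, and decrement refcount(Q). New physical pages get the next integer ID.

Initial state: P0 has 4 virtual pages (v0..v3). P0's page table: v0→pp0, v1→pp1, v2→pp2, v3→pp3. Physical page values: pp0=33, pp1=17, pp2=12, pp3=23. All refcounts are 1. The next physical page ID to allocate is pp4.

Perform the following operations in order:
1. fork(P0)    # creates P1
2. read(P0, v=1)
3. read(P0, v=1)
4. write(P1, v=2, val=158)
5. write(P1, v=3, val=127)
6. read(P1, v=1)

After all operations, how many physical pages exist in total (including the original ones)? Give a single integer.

Answer: 6

Derivation:
Op 1: fork(P0) -> P1. 4 ppages; refcounts: pp0:2 pp1:2 pp2:2 pp3:2
Op 2: read(P0, v1) -> 17. No state change.
Op 3: read(P0, v1) -> 17. No state change.
Op 4: write(P1, v2, 158). refcount(pp2)=2>1 -> COPY to pp4. 5 ppages; refcounts: pp0:2 pp1:2 pp2:1 pp3:2 pp4:1
Op 5: write(P1, v3, 127). refcount(pp3)=2>1 -> COPY to pp5. 6 ppages; refcounts: pp0:2 pp1:2 pp2:1 pp3:1 pp4:1 pp5:1
Op 6: read(P1, v1) -> 17. No state change.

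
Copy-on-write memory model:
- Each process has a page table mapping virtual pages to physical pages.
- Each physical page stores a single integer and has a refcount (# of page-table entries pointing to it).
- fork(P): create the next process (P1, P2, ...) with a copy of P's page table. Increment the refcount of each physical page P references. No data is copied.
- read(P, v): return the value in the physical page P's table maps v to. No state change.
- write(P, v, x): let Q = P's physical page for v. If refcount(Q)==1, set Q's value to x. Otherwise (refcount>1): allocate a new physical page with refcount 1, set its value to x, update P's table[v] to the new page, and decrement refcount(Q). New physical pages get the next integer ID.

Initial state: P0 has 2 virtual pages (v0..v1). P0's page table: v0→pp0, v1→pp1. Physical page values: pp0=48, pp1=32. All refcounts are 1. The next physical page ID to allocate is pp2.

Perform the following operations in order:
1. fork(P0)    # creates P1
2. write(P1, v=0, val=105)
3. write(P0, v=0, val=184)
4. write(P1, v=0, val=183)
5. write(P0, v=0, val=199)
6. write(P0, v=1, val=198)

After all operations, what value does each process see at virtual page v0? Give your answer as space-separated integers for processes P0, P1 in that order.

Answer: 199 183

Derivation:
Op 1: fork(P0) -> P1. 2 ppages; refcounts: pp0:2 pp1:2
Op 2: write(P1, v0, 105). refcount(pp0)=2>1 -> COPY to pp2. 3 ppages; refcounts: pp0:1 pp1:2 pp2:1
Op 3: write(P0, v0, 184). refcount(pp0)=1 -> write in place. 3 ppages; refcounts: pp0:1 pp1:2 pp2:1
Op 4: write(P1, v0, 183). refcount(pp2)=1 -> write in place. 3 ppages; refcounts: pp0:1 pp1:2 pp2:1
Op 5: write(P0, v0, 199). refcount(pp0)=1 -> write in place. 3 ppages; refcounts: pp0:1 pp1:2 pp2:1
Op 6: write(P0, v1, 198). refcount(pp1)=2>1 -> COPY to pp3. 4 ppages; refcounts: pp0:1 pp1:1 pp2:1 pp3:1
P0: v0 -> pp0 = 199
P1: v0 -> pp2 = 183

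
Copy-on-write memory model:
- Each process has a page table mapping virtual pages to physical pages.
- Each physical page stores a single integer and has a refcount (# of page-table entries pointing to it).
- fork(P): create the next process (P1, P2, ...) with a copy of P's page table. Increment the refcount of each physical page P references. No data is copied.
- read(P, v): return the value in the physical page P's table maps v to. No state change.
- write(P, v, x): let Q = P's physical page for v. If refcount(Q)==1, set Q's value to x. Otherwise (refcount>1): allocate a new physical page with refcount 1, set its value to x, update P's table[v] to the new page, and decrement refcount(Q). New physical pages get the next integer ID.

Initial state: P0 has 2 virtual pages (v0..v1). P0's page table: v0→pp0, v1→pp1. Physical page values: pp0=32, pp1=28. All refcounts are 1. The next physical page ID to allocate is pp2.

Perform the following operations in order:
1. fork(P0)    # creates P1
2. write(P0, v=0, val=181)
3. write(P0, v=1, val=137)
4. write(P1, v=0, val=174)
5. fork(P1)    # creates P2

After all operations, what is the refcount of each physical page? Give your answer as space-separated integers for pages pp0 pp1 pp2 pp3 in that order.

Op 1: fork(P0) -> P1. 2 ppages; refcounts: pp0:2 pp1:2
Op 2: write(P0, v0, 181). refcount(pp0)=2>1 -> COPY to pp2. 3 ppages; refcounts: pp0:1 pp1:2 pp2:1
Op 3: write(P0, v1, 137). refcount(pp1)=2>1 -> COPY to pp3. 4 ppages; refcounts: pp0:1 pp1:1 pp2:1 pp3:1
Op 4: write(P1, v0, 174). refcount(pp0)=1 -> write in place. 4 ppages; refcounts: pp0:1 pp1:1 pp2:1 pp3:1
Op 5: fork(P1) -> P2. 4 ppages; refcounts: pp0:2 pp1:2 pp2:1 pp3:1

Answer: 2 2 1 1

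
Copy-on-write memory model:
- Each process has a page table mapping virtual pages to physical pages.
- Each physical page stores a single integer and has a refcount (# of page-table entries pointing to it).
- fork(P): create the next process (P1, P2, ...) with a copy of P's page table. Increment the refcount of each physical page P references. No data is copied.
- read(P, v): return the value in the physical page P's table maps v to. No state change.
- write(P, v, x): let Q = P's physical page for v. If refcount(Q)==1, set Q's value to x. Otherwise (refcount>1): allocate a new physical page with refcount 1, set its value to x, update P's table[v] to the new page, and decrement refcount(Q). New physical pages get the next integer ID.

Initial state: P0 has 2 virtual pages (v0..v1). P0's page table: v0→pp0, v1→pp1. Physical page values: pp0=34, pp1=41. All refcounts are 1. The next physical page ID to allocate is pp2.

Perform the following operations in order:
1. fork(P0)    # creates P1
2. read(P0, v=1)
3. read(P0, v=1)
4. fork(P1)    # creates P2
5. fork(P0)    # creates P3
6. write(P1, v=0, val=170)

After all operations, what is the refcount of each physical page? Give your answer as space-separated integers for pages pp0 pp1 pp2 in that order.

Answer: 3 4 1

Derivation:
Op 1: fork(P0) -> P1. 2 ppages; refcounts: pp0:2 pp1:2
Op 2: read(P0, v1) -> 41. No state change.
Op 3: read(P0, v1) -> 41. No state change.
Op 4: fork(P1) -> P2. 2 ppages; refcounts: pp0:3 pp1:3
Op 5: fork(P0) -> P3. 2 ppages; refcounts: pp0:4 pp1:4
Op 6: write(P1, v0, 170). refcount(pp0)=4>1 -> COPY to pp2. 3 ppages; refcounts: pp0:3 pp1:4 pp2:1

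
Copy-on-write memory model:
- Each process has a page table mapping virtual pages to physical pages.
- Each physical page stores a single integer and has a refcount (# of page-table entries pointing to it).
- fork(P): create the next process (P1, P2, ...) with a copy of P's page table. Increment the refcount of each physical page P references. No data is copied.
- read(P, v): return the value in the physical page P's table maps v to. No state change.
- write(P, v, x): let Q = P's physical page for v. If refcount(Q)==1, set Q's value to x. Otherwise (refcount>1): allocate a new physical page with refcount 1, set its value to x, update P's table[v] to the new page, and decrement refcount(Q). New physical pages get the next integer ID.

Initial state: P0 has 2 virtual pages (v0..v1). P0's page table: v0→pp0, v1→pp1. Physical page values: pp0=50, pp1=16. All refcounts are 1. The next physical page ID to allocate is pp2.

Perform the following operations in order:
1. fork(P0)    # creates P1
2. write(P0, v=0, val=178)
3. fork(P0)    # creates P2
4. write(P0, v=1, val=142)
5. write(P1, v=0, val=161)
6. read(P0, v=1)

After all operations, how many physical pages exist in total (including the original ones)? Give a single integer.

Op 1: fork(P0) -> P1. 2 ppages; refcounts: pp0:2 pp1:2
Op 2: write(P0, v0, 178). refcount(pp0)=2>1 -> COPY to pp2. 3 ppages; refcounts: pp0:1 pp1:2 pp2:1
Op 3: fork(P0) -> P2. 3 ppages; refcounts: pp0:1 pp1:3 pp2:2
Op 4: write(P0, v1, 142). refcount(pp1)=3>1 -> COPY to pp3. 4 ppages; refcounts: pp0:1 pp1:2 pp2:2 pp3:1
Op 5: write(P1, v0, 161). refcount(pp0)=1 -> write in place. 4 ppages; refcounts: pp0:1 pp1:2 pp2:2 pp3:1
Op 6: read(P0, v1) -> 142. No state change.

Answer: 4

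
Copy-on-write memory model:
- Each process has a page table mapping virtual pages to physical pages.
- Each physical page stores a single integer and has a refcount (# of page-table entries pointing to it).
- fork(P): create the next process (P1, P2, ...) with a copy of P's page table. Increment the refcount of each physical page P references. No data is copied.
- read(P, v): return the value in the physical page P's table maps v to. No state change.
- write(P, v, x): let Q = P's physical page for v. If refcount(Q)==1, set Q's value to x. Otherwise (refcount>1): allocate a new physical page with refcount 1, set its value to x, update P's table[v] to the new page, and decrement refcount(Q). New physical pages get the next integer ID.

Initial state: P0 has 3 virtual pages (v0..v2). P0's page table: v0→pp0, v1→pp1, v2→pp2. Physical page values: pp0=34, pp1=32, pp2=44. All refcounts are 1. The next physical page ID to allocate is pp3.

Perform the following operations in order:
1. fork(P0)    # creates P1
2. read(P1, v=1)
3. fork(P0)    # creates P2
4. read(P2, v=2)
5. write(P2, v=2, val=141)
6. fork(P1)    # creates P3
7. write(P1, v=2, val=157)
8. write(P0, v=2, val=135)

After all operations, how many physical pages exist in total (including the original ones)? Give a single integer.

Op 1: fork(P0) -> P1. 3 ppages; refcounts: pp0:2 pp1:2 pp2:2
Op 2: read(P1, v1) -> 32. No state change.
Op 3: fork(P0) -> P2. 3 ppages; refcounts: pp0:3 pp1:3 pp2:3
Op 4: read(P2, v2) -> 44. No state change.
Op 5: write(P2, v2, 141). refcount(pp2)=3>1 -> COPY to pp3. 4 ppages; refcounts: pp0:3 pp1:3 pp2:2 pp3:1
Op 6: fork(P1) -> P3. 4 ppages; refcounts: pp0:4 pp1:4 pp2:3 pp3:1
Op 7: write(P1, v2, 157). refcount(pp2)=3>1 -> COPY to pp4. 5 ppages; refcounts: pp0:4 pp1:4 pp2:2 pp3:1 pp4:1
Op 8: write(P0, v2, 135). refcount(pp2)=2>1 -> COPY to pp5. 6 ppages; refcounts: pp0:4 pp1:4 pp2:1 pp3:1 pp4:1 pp5:1

Answer: 6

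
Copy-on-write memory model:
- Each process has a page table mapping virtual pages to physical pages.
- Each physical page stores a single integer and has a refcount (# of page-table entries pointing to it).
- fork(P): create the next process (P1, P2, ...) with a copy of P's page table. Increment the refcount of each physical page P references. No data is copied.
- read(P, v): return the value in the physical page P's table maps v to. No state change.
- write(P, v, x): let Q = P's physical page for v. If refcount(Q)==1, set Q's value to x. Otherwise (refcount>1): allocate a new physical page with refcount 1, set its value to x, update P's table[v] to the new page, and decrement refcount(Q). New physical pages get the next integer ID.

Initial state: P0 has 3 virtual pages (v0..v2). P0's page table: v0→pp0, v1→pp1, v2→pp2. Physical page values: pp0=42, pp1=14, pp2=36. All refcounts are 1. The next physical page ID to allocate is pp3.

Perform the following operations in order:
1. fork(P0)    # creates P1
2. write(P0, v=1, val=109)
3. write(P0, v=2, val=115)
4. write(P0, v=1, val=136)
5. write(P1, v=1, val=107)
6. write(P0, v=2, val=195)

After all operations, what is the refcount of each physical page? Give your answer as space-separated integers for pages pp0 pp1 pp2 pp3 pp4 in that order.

Op 1: fork(P0) -> P1. 3 ppages; refcounts: pp0:2 pp1:2 pp2:2
Op 2: write(P0, v1, 109). refcount(pp1)=2>1 -> COPY to pp3. 4 ppages; refcounts: pp0:2 pp1:1 pp2:2 pp3:1
Op 3: write(P0, v2, 115). refcount(pp2)=2>1 -> COPY to pp4. 5 ppages; refcounts: pp0:2 pp1:1 pp2:1 pp3:1 pp4:1
Op 4: write(P0, v1, 136). refcount(pp3)=1 -> write in place. 5 ppages; refcounts: pp0:2 pp1:1 pp2:1 pp3:1 pp4:1
Op 5: write(P1, v1, 107). refcount(pp1)=1 -> write in place. 5 ppages; refcounts: pp0:2 pp1:1 pp2:1 pp3:1 pp4:1
Op 6: write(P0, v2, 195). refcount(pp4)=1 -> write in place. 5 ppages; refcounts: pp0:2 pp1:1 pp2:1 pp3:1 pp4:1

Answer: 2 1 1 1 1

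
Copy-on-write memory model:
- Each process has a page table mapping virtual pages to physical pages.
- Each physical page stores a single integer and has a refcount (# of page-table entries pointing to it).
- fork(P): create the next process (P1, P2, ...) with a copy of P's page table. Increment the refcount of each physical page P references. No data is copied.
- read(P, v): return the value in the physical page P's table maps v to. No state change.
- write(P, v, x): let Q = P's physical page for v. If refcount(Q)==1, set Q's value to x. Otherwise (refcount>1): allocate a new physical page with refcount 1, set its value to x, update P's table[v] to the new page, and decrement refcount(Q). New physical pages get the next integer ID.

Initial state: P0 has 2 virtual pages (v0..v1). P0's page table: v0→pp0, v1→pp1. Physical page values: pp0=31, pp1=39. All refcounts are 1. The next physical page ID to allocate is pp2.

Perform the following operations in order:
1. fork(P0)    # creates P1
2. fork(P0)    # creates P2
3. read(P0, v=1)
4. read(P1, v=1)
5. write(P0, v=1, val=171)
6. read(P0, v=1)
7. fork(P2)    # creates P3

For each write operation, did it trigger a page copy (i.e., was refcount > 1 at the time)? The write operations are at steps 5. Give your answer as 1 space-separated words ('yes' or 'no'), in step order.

Op 1: fork(P0) -> P1. 2 ppages; refcounts: pp0:2 pp1:2
Op 2: fork(P0) -> P2. 2 ppages; refcounts: pp0:3 pp1:3
Op 3: read(P0, v1) -> 39. No state change.
Op 4: read(P1, v1) -> 39. No state change.
Op 5: write(P0, v1, 171). refcount(pp1)=3>1 -> COPY to pp2. 3 ppages; refcounts: pp0:3 pp1:2 pp2:1
Op 6: read(P0, v1) -> 171. No state change.
Op 7: fork(P2) -> P3. 3 ppages; refcounts: pp0:4 pp1:3 pp2:1

yes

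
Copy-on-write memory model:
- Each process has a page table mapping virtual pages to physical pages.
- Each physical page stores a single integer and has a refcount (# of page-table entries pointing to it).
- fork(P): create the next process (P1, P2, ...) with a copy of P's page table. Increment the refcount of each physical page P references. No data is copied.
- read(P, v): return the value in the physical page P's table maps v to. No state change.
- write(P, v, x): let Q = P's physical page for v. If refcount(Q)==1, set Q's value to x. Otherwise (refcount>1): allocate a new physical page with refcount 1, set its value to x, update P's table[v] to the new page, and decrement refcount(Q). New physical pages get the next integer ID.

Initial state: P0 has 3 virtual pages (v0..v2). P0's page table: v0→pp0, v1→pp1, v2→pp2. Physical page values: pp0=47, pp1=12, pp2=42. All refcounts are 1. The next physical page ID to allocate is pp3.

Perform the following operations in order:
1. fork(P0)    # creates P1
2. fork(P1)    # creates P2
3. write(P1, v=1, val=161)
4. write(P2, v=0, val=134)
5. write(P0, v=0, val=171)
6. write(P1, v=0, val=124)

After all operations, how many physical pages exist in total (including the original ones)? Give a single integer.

Op 1: fork(P0) -> P1. 3 ppages; refcounts: pp0:2 pp1:2 pp2:2
Op 2: fork(P1) -> P2. 3 ppages; refcounts: pp0:3 pp1:3 pp2:3
Op 3: write(P1, v1, 161). refcount(pp1)=3>1 -> COPY to pp3. 4 ppages; refcounts: pp0:3 pp1:2 pp2:3 pp3:1
Op 4: write(P2, v0, 134). refcount(pp0)=3>1 -> COPY to pp4. 5 ppages; refcounts: pp0:2 pp1:2 pp2:3 pp3:1 pp4:1
Op 5: write(P0, v0, 171). refcount(pp0)=2>1 -> COPY to pp5. 6 ppages; refcounts: pp0:1 pp1:2 pp2:3 pp3:1 pp4:1 pp5:1
Op 6: write(P1, v0, 124). refcount(pp0)=1 -> write in place. 6 ppages; refcounts: pp0:1 pp1:2 pp2:3 pp3:1 pp4:1 pp5:1

Answer: 6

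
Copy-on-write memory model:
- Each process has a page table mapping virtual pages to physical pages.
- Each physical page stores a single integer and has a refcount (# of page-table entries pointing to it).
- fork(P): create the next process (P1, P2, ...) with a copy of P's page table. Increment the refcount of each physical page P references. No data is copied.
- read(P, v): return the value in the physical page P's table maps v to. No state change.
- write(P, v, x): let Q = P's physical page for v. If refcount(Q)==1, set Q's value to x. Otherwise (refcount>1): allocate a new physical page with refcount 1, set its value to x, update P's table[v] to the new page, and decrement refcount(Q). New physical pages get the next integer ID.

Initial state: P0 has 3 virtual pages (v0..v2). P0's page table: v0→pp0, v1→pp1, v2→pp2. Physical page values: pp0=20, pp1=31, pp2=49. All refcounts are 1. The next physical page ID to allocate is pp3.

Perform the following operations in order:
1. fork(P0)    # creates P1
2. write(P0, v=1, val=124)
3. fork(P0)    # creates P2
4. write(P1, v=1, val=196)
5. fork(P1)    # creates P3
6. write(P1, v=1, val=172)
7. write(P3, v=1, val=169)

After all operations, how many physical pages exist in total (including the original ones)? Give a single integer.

Answer: 5

Derivation:
Op 1: fork(P0) -> P1. 3 ppages; refcounts: pp0:2 pp1:2 pp2:2
Op 2: write(P0, v1, 124). refcount(pp1)=2>1 -> COPY to pp3. 4 ppages; refcounts: pp0:2 pp1:1 pp2:2 pp3:1
Op 3: fork(P0) -> P2. 4 ppages; refcounts: pp0:3 pp1:1 pp2:3 pp3:2
Op 4: write(P1, v1, 196). refcount(pp1)=1 -> write in place. 4 ppages; refcounts: pp0:3 pp1:1 pp2:3 pp3:2
Op 5: fork(P1) -> P3. 4 ppages; refcounts: pp0:4 pp1:2 pp2:4 pp3:2
Op 6: write(P1, v1, 172). refcount(pp1)=2>1 -> COPY to pp4. 5 ppages; refcounts: pp0:4 pp1:1 pp2:4 pp3:2 pp4:1
Op 7: write(P3, v1, 169). refcount(pp1)=1 -> write in place. 5 ppages; refcounts: pp0:4 pp1:1 pp2:4 pp3:2 pp4:1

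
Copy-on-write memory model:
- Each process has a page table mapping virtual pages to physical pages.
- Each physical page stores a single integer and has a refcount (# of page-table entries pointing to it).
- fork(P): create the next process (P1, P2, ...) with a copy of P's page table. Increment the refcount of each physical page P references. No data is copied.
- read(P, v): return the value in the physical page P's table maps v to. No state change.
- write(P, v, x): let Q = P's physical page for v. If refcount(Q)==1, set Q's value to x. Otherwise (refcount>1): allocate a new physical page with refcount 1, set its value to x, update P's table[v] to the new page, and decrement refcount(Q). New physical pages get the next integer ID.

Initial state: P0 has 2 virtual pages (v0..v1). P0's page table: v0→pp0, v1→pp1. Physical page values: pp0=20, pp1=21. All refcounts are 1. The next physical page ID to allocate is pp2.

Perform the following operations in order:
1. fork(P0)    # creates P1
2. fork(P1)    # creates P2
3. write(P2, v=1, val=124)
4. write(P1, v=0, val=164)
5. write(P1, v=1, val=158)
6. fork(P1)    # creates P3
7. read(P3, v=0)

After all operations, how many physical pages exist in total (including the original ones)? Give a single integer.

Answer: 5

Derivation:
Op 1: fork(P0) -> P1. 2 ppages; refcounts: pp0:2 pp1:2
Op 2: fork(P1) -> P2. 2 ppages; refcounts: pp0:3 pp1:3
Op 3: write(P2, v1, 124). refcount(pp1)=3>1 -> COPY to pp2. 3 ppages; refcounts: pp0:3 pp1:2 pp2:1
Op 4: write(P1, v0, 164). refcount(pp0)=3>1 -> COPY to pp3. 4 ppages; refcounts: pp0:2 pp1:2 pp2:1 pp3:1
Op 5: write(P1, v1, 158). refcount(pp1)=2>1 -> COPY to pp4. 5 ppages; refcounts: pp0:2 pp1:1 pp2:1 pp3:1 pp4:1
Op 6: fork(P1) -> P3. 5 ppages; refcounts: pp0:2 pp1:1 pp2:1 pp3:2 pp4:2
Op 7: read(P3, v0) -> 164. No state change.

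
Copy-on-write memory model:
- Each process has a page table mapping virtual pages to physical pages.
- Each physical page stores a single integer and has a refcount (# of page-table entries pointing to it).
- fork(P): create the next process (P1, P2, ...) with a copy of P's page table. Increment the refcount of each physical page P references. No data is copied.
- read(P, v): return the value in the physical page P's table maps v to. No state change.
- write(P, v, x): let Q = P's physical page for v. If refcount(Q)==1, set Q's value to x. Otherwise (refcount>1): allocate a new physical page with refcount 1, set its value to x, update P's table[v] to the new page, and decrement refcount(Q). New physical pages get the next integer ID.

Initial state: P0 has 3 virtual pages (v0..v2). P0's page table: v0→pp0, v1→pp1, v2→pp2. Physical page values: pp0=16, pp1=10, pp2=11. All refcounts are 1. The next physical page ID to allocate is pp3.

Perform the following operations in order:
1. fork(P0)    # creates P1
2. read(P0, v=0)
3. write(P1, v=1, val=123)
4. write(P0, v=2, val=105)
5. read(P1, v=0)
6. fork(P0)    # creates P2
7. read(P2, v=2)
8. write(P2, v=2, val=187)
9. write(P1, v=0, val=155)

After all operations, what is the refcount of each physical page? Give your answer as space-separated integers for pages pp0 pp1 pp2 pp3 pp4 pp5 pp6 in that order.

Answer: 2 2 1 1 1 1 1

Derivation:
Op 1: fork(P0) -> P1. 3 ppages; refcounts: pp0:2 pp1:2 pp2:2
Op 2: read(P0, v0) -> 16. No state change.
Op 3: write(P1, v1, 123). refcount(pp1)=2>1 -> COPY to pp3. 4 ppages; refcounts: pp0:2 pp1:1 pp2:2 pp3:1
Op 4: write(P0, v2, 105). refcount(pp2)=2>1 -> COPY to pp4. 5 ppages; refcounts: pp0:2 pp1:1 pp2:1 pp3:1 pp4:1
Op 5: read(P1, v0) -> 16. No state change.
Op 6: fork(P0) -> P2. 5 ppages; refcounts: pp0:3 pp1:2 pp2:1 pp3:1 pp4:2
Op 7: read(P2, v2) -> 105. No state change.
Op 8: write(P2, v2, 187). refcount(pp4)=2>1 -> COPY to pp5. 6 ppages; refcounts: pp0:3 pp1:2 pp2:1 pp3:1 pp4:1 pp5:1
Op 9: write(P1, v0, 155). refcount(pp0)=3>1 -> COPY to pp6. 7 ppages; refcounts: pp0:2 pp1:2 pp2:1 pp3:1 pp4:1 pp5:1 pp6:1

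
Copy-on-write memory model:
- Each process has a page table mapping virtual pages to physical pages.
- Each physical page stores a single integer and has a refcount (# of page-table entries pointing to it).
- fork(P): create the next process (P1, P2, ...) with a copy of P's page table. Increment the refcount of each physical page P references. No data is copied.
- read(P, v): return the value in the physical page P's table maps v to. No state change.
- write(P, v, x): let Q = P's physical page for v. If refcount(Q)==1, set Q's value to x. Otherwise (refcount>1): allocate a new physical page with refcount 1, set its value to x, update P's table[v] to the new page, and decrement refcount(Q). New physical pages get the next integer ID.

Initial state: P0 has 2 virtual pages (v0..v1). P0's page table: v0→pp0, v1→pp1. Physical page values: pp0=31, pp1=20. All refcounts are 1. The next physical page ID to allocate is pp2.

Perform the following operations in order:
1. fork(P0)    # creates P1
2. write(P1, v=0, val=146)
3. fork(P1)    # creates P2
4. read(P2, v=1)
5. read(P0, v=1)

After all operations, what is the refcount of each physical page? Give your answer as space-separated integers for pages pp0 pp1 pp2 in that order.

Answer: 1 3 2

Derivation:
Op 1: fork(P0) -> P1. 2 ppages; refcounts: pp0:2 pp1:2
Op 2: write(P1, v0, 146). refcount(pp0)=2>1 -> COPY to pp2. 3 ppages; refcounts: pp0:1 pp1:2 pp2:1
Op 3: fork(P1) -> P2. 3 ppages; refcounts: pp0:1 pp1:3 pp2:2
Op 4: read(P2, v1) -> 20. No state change.
Op 5: read(P0, v1) -> 20. No state change.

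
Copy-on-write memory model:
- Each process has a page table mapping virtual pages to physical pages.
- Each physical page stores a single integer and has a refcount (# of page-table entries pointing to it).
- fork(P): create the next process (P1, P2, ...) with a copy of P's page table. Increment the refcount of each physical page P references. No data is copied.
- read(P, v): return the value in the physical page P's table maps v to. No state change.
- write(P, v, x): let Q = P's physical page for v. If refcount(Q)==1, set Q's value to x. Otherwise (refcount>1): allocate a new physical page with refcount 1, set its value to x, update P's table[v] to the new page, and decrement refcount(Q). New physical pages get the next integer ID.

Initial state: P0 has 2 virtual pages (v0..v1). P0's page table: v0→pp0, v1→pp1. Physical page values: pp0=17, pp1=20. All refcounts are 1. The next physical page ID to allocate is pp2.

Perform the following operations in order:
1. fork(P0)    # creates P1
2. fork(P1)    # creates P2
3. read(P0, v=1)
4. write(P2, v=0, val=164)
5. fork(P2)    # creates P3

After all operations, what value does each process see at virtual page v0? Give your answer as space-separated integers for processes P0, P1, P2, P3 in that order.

Answer: 17 17 164 164

Derivation:
Op 1: fork(P0) -> P1. 2 ppages; refcounts: pp0:2 pp1:2
Op 2: fork(P1) -> P2. 2 ppages; refcounts: pp0:3 pp1:3
Op 3: read(P0, v1) -> 20. No state change.
Op 4: write(P2, v0, 164). refcount(pp0)=3>1 -> COPY to pp2. 3 ppages; refcounts: pp0:2 pp1:3 pp2:1
Op 5: fork(P2) -> P3. 3 ppages; refcounts: pp0:2 pp1:4 pp2:2
P0: v0 -> pp0 = 17
P1: v0 -> pp0 = 17
P2: v0 -> pp2 = 164
P3: v0 -> pp2 = 164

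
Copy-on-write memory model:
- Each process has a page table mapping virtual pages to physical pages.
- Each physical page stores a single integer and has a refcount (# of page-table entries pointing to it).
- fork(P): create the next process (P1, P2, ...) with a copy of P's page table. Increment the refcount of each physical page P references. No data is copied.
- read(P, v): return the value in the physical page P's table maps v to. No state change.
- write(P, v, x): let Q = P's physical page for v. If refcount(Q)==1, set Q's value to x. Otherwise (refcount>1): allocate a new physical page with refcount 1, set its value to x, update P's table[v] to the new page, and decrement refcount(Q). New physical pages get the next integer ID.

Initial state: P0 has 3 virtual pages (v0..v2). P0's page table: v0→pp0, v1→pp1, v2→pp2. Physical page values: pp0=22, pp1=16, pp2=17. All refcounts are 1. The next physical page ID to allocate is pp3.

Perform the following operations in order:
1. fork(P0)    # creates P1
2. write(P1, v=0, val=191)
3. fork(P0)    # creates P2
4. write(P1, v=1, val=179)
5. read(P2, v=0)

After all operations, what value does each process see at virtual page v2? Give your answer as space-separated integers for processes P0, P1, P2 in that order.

Op 1: fork(P0) -> P1. 3 ppages; refcounts: pp0:2 pp1:2 pp2:2
Op 2: write(P1, v0, 191). refcount(pp0)=2>1 -> COPY to pp3. 4 ppages; refcounts: pp0:1 pp1:2 pp2:2 pp3:1
Op 3: fork(P0) -> P2. 4 ppages; refcounts: pp0:2 pp1:3 pp2:3 pp3:1
Op 4: write(P1, v1, 179). refcount(pp1)=3>1 -> COPY to pp4. 5 ppages; refcounts: pp0:2 pp1:2 pp2:3 pp3:1 pp4:1
Op 5: read(P2, v0) -> 22. No state change.
P0: v2 -> pp2 = 17
P1: v2 -> pp2 = 17
P2: v2 -> pp2 = 17

Answer: 17 17 17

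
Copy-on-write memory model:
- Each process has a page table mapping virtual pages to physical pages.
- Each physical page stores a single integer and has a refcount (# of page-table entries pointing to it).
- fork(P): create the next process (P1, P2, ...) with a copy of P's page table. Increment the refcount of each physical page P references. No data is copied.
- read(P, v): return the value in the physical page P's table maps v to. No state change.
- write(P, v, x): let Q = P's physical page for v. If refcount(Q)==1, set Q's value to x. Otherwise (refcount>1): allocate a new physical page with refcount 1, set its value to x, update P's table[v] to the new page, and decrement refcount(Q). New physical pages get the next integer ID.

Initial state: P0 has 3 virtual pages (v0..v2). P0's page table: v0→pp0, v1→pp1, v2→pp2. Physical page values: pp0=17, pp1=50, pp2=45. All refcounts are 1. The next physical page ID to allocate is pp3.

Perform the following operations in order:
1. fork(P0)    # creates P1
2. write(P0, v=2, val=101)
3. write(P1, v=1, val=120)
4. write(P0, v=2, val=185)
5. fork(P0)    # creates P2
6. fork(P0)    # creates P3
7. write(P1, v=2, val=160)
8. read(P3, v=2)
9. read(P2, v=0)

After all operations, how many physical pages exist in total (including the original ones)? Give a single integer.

Op 1: fork(P0) -> P1. 3 ppages; refcounts: pp0:2 pp1:2 pp2:2
Op 2: write(P0, v2, 101). refcount(pp2)=2>1 -> COPY to pp3. 4 ppages; refcounts: pp0:2 pp1:2 pp2:1 pp3:1
Op 3: write(P1, v1, 120). refcount(pp1)=2>1 -> COPY to pp4. 5 ppages; refcounts: pp0:2 pp1:1 pp2:1 pp3:1 pp4:1
Op 4: write(P0, v2, 185). refcount(pp3)=1 -> write in place. 5 ppages; refcounts: pp0:2 pp1:1 pp2:1 pp3:1 pp4:1
Op 5: fork(P0) -> P2. 5 ppages; refcounts: pp0:3 pp1:2 pp2:1 pp3:2 pp4:1
Op 6: fork(P0) -> P3. 5 ppages; refcounts: pp0:4 pp1:3 pp2:1 pp3:3 pp4:1
Op 7: write(P1, v2, 160). refcount(pp2)=1 -> write in place. 5 ppages; refcounts: pp0:4 pp1:3 pp2:1 pp3:3 pp4:1
Op 8: read(P3, v2) -> 185. No state change.
Op 9: read(P2, v0) -> 17. No state change.

Answer: 5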